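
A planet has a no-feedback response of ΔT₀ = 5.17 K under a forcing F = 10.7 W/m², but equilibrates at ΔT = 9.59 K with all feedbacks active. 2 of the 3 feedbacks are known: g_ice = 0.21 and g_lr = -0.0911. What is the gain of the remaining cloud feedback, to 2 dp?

0.34

Amplification A = ΔT/ΔT₀ = 9.59/5.17 = 1.855.
Total gain g = 1 − 1/A = 1 − 1/1.855 = 0.4609.
Known gains sum to 0.21 − 0.0911 = 0.1189.
g_cld = 0.4609 − 0.1189 = 0.34.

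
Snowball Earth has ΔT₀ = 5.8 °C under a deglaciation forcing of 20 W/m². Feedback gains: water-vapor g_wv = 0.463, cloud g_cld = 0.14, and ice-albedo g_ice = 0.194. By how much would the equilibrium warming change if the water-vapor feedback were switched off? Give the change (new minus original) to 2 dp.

Original: g = 0.797, ΔT = 5.8/(1−0.797) = 28.5714 °C.
Without water-vapor: g' = 0.334, ΔT' = 5.8/(1−0.334) = 8.7087 °C.
Change = 8.7087 − 28.5714 = -19.86 °C.

-19.86 °C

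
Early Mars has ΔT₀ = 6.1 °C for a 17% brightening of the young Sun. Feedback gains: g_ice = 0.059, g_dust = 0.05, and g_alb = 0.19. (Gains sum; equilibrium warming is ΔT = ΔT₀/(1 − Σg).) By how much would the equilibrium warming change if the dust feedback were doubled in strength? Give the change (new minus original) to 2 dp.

0.67 °C

Original: g = 0.299, ΔT = 6.1/(1−0.299) = 8.7019 °C.
With doubled dust: g' = 0.349, ΔT' = 6.1/(1−0.349) = 9.3702 °C.
Change = 9.3702 − 8.7019 = 0.67 °C.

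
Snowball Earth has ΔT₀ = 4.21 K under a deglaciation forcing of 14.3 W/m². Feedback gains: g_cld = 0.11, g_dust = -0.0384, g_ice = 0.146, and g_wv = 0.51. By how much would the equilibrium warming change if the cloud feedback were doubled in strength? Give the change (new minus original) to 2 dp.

10.47 K

Original: g = 0.7276, ΔT = 4.21/(1−0.7276) = 15.4552 K.
With doubled cloud: g' = 0.8376, ΔT' = 4.21/(1−0.8376) = 25.9236 K.
Change = 25.9236 − 15.4552 = 10.47 K.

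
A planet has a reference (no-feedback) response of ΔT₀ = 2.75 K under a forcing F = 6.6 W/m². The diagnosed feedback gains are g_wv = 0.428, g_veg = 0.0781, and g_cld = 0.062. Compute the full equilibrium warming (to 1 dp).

Total gain g = 0.428 + 0.0781 + 0.062 = 0.5681.
Amplification A = 1/(1 − 0.5681) = 2.315.
ΔT = 2.75 × 2.315 = 6.4 K.

6.4 K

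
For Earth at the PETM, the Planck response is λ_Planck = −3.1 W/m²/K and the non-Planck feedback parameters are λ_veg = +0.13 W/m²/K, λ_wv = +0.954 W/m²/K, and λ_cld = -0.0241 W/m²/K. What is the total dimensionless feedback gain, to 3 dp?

Convert to gains: g_veg = 0.13/3.1 = 0.04194; g_wv = 0.954/3.1 = 0.3077; g_cld = -0.0241/3.1 = -0.007774.
Total gain g = 0.341866.

0.342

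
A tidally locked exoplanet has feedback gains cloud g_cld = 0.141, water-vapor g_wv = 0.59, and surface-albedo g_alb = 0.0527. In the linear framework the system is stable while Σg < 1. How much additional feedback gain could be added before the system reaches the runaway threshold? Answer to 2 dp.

Current total gain = 0.141 + 0.59 + 0.0527 = 0.7837.
Margin to runaway = 1 − 0.7837 = 0.22.

0.22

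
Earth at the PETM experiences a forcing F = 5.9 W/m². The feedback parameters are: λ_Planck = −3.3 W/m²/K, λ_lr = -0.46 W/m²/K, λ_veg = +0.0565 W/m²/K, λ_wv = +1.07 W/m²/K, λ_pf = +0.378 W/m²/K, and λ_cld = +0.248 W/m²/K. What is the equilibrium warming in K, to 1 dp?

2.9 K

Net feedback parameter λ = (−3.3) + (-0.46) + (+0.0565) + (+1.07) + (+0.378) + (+0.248) = -2.0075 W/m²/K.
ΔT = −F/λ = −5.9/(-2.0075) = 2.9 K.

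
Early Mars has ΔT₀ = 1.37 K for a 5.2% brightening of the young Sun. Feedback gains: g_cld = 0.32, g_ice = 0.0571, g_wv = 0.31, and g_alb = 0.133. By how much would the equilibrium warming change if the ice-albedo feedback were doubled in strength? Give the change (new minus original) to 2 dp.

Original: g = 0.8201, ΔT = 1.37/(1−0.8201) = 7.6153 K.
With doubled ice-albedo: g' = 0.8772, ΔT' = 1.37/(1−0.8772) = 11.1564 K.
Change = 11.1564 − 7.6153 = 3.54 K.

3.54 K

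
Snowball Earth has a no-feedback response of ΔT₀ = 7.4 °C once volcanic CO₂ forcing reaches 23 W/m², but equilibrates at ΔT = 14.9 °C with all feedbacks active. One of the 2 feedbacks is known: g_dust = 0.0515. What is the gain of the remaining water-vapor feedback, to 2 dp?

0.45

Amplification A = ΔT/ΔT₀ = 14.9/7.4 = 2.014.
Total gain g = 1 − 1/A = 1 − 1/2.014 = 0.5035.
The known gain is 0.0515.
g_wv = 0.5035 − 0.0515 = 0.45.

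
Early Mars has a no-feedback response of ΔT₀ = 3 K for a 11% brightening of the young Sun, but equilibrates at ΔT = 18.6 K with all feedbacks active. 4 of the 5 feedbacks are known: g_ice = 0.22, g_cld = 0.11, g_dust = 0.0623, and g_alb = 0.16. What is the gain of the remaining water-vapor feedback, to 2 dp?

Amplification A = ΔT/ΔT₀ = 18.6/3 = 6.2.
Total gain g = 1 − 1/A = 1 − 1/6.2 = 0.8387.
Known gains sum to 0.22 + 0.11 + 0.0623 + 0.16 = 0.5523.
g_wv = 0.8387 − 0.5523 = 0.29.

0.29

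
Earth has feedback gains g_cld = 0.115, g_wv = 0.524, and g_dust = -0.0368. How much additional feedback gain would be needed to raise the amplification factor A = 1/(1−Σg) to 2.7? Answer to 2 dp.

0.03

Current total gain = 0.6022.
Target gain for A = 2.7: g* = 1 − 1/2.7 = 0.6296.
Additional gain needed = 0.6296 − 0.6022 = 0.03.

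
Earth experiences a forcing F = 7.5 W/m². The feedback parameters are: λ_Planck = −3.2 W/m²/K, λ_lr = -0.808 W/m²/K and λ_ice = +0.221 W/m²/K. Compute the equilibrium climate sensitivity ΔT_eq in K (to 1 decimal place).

2.0 K

Net feedback parameter λ = (−3.2) + (-0.808) + (+0.221) = -3.787 W/m²/K.
ΔT = −F/λ = −7.5/(-3.787) = 2.0 K.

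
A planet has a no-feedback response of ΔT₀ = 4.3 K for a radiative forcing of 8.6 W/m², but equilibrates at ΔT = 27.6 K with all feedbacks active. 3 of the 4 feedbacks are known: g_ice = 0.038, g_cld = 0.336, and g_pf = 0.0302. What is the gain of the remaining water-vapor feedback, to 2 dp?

0.44

Amplification A = ΔT/ΔT₀ = 27.6/4.3 = 6.419.
Total gain g = 1 − 1/A = 1 − 1/6.419 = 0.8442.
Known gains sum to 0.038 + 0.336 + 0.0302 = 0.4042.
g_wv = 0.8442 − 0.4042 = 0.44.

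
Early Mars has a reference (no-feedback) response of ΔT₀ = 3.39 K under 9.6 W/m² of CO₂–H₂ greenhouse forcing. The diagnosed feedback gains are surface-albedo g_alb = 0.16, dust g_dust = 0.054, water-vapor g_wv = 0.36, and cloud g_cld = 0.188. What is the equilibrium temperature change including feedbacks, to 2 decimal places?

Total gain g = 0.16 + 0.054 + 0.36 + 0.188 = 0.762.
Amplification A = 1/(1 − 0.762) = 4.202.
ΔT = 3.39 × 4.202 = 14.24 K.

14.24 K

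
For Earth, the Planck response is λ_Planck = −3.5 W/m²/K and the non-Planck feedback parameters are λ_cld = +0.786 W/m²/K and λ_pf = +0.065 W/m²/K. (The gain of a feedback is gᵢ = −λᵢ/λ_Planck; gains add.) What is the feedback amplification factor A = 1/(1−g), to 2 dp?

Convert to gains: g_cld = 0.786/3.5 = 0.2246; g_pf = 0.065/3.5 = 0.01857.
Total gain g = 0.24317.
A = 1/(1 − 0.24317) = 1.32.

1.32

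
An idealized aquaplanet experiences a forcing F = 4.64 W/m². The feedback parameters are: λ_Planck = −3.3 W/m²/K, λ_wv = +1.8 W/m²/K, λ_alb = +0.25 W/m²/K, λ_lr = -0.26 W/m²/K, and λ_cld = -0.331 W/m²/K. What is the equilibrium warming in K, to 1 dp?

2.5 K

Net feedback parameter λ = (−3.3) + (+1.8) + (+0.25) + (-0.26) + (-0.331) = -1.841 W/m²/K.
ΔT = −F/λ = −4.64/(-1.841) = 2.5 K.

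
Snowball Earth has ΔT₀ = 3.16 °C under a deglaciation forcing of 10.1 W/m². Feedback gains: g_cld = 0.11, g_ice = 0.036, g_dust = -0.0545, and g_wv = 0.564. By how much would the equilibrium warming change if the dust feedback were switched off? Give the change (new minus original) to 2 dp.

Original: g = 0.6555, ΔT = 3.16/(1−0.6555) = 9.1727 °C.
Without dust: g' = 0.71, ΔT' = 3.16/(1−0.71) = 10.8966 °C.
Change = 10.8966 − 9.1727 = 1.72 °C.

1.72 °C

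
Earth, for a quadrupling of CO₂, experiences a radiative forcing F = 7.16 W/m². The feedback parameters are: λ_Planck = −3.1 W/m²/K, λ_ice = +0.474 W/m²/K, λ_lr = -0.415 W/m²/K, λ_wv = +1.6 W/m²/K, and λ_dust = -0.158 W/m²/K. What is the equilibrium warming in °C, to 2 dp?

Net feedback parameter λ = (−3.1) + (+0.474) + (-0.415) + (+1.6) + (-0.158) = -1.599 W/m²/K.
ΔT = −F/λ = −7.16/(-1.599) = 4.48 °C.

4.48 °C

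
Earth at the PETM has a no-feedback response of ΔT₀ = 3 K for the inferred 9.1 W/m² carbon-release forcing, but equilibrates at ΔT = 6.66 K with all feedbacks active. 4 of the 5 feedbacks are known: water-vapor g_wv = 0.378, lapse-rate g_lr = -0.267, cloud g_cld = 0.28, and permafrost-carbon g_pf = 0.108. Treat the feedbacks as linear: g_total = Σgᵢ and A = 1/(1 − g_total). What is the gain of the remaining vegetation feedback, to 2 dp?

Amplification A = ΔT/ΔT₀ = 6.66/3 = 2.22.
Total gain g = 1 − 1/A = 1 − 1/2.22 = 0.5495.
Known gains sum to 0.378 − 0.267 + 0.28 + 0.108 = 0.499.
g_veg = 0.5495 − 0.499 = 0.05.

0.05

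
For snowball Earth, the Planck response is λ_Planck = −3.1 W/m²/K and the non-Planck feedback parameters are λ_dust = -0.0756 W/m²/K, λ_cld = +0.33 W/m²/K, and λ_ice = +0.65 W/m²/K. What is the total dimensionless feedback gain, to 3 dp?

Convert to gains: g_dust = -0.0756/3.1 = -0.02439; g_cld = 0.33/3.1 = 0.1065; g_ice = 0.65/3.1 = 0.2097.
Total gain g = 0.29181.

0.292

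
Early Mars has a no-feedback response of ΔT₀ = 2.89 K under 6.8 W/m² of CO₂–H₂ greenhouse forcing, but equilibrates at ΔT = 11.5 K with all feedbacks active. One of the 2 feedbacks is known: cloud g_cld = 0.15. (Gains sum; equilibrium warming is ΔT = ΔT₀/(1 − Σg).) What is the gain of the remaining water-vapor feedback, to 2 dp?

0.60

Amplification A = ΔT/ΔT₀ = 11.5/2.89 = 3.979.
Total gain g = 1 − 1/A = 1 − 1/3.979 = 0.7487.
The known gain is 0.15.
g_wv = 0.7487 − 0.15 = 0.60.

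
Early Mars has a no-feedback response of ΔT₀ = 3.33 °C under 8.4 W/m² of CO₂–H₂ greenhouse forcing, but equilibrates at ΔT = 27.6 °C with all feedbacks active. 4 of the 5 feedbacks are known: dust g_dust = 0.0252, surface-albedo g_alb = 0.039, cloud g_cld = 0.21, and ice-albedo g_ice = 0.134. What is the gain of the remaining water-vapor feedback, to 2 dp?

Amplification A = ΔT/ΔT₀ = 27.6/3.33 = 8.288.
Total gain g = 1 − 1/A = 1 − 1/8.288 = 0.8793.
Known gains sum to 0.0252 + 0.039 + 0.21 + 0.134 = 0.4082.
g_wv = 0.8793 − 0.4082 = 0.47.

0.47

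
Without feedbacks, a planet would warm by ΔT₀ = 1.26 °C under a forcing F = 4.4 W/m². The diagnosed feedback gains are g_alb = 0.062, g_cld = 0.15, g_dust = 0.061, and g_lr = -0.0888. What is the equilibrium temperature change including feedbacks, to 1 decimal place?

1.5 °C

Total gain g = 0.062 + 0.15 + 0.061 − 0.0888 = 0.1842.
Amplification A = 1/(1 − 0.1842) = 1.226.
ΔT = 1.26 × 1.226 = 1.5 °C.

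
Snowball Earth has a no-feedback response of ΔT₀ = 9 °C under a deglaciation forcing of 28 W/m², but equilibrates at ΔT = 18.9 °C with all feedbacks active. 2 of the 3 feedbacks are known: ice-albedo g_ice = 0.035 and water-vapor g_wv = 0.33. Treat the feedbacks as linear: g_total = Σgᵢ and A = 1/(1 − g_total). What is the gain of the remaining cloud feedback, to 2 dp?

0.16

Amplification A = ΔT/ΔT₀ = 18.9/9 = 2.1.
Total gain g = 1 − 1/A = 1 − 1/2.1 = 0.5238.
Known gains sum to 0.035 + 0.33 = 0.365.
g_cld = 0.5238 − 0.365 = 0.16.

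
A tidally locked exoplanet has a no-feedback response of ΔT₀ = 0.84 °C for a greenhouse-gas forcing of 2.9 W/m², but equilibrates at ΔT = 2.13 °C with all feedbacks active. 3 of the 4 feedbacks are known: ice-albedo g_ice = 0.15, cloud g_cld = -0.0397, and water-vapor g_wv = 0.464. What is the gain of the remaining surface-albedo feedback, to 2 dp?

Amplification A = ΔT/ΔT₀ = 2.13/0.84 = 2.536.
Total gain g = 1 − 1/A = 1 − 1/2.536 = 0.6057.
Known gains sum to 0.15 − 0.0397 + 0.464 = 0.5743.
g_alb = 0.6057 − 0.5743 = 0.03.

0.03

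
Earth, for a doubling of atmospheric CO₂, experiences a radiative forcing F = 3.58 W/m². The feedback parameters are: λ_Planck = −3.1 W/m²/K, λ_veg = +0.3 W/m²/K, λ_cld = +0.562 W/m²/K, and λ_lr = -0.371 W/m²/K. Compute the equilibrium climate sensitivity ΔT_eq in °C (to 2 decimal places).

Net feedback parameter λ = (−3.1) + (+0.3) + (+0.562) + (-0.371) = -2.609 W/m²/K.
ΔT = −F/λ = −3.58/(-2.609) = 1.37 °C.

1.37 °C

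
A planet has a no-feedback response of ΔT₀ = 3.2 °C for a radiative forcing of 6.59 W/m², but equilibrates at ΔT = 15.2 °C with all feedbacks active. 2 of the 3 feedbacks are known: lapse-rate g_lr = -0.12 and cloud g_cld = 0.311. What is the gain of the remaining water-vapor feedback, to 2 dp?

Amplification A = ΔT/ΔT₀ = 15.2/3.2 = 4.75.
Total gain g = 1 − 1/A = 1 − 1/4.75 = 0.7895.
Known gains sum to -0.12 + 0.311 = 0.191.
g_wv = 0.7895 − 0.191 = 0.60.

0.60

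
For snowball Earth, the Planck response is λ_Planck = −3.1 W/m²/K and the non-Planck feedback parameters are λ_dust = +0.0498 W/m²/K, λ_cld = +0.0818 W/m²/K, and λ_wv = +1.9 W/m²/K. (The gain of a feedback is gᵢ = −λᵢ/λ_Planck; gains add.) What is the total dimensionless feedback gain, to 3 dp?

Convert to gains: g_dust = 0.0498/3.1 = 0.01606; g_cld = 0.0818/3.1 = 0.02639; g_wv = 1.9/3.1 = 0.6129.
Total gain g = 0.65535.

0.655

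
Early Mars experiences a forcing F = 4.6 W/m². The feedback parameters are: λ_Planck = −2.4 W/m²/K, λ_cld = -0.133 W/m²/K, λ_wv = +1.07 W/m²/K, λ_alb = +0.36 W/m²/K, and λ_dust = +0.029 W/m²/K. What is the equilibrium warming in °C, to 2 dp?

4.28 °C

Net feedback parameter λ = (−2.4) + (-0.133) + (+1.07) + (+0.36) + (+0.029) = -1.074 W/m²/K.
ΔT = −F/λ = −4.6/(-1.074) = 4.28 °C.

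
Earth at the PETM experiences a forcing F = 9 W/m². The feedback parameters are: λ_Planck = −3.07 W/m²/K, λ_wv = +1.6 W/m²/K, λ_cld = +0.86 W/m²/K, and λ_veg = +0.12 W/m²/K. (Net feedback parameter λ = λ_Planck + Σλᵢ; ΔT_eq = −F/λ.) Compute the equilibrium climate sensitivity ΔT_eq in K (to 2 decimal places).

18.37 K

Net feedback parameter λ = (−3.07) + (+1.6) + (+0.86) + (+0.12) = -0.49 W/m²/K.
ΔT = −F/λ = −9/(-0.49) = 18.37 K.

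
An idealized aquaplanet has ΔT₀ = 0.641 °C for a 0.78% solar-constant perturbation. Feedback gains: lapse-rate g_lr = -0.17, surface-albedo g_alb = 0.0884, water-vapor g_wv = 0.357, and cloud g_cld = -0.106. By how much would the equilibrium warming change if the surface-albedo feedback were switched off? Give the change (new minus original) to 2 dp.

Original: g = 0.1694, ΔT = 0.641/(1−0.1694) = 0.7717 °C.
Without surface-albedo: g' = 0.081, ΔT' = 0.641/(1−0.081) = 0.6975 °C.
Change = 0.6975 − 0.7717 = -0.07 °C.

-0.07 °C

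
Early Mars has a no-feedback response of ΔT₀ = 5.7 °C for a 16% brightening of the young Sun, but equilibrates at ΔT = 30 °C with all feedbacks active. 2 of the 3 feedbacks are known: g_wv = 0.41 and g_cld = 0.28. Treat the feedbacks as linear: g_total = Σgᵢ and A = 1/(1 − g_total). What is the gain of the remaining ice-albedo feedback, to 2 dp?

0.12

Amplification A = ΔT/ΔT₀ = 30/5.7 = 5.263.
Total gain g = 1 − 1/A = 1 − 1/5.263 = 0.81.
Known gains sum to 0.41 + 0.28 = 0.69.
g_ice = 0.81 − 0.69 = 0.12.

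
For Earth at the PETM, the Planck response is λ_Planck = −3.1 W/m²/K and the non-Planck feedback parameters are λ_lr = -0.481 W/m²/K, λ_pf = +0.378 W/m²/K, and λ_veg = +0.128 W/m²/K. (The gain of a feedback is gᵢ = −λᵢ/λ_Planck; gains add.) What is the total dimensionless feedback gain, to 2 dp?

Convert to gains: g_lr = -0.481/3.1 = -0.1552; g_pf = 0.378/3.1 = 0.1219; g_veg = 0.128/3.1 = 0.04129.
Total gain g = 0.00799.

0.01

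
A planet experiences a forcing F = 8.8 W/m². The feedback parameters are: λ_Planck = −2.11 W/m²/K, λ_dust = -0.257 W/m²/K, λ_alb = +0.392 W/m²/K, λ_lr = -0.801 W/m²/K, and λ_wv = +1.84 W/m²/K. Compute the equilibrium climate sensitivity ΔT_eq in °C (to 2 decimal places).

9.40 °C

Net feedback parameter λ = (−2.11) + (-0.257) + (+0.392) + (-0.801) + (+1.84) = -0.936 W/m²/K.
ΔT = −F/λ = −8.8/(-0.936) = 9.40 °C.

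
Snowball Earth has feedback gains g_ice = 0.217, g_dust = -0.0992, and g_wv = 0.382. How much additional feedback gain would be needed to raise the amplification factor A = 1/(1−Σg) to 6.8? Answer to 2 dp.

0.35

Current total gain = 0.4998.
Target gain for A = 6.8: g* = 1 − 1/6.8 = 0.8529.
Additional gain needed = 0.8529 − 0.4998 = 0.35.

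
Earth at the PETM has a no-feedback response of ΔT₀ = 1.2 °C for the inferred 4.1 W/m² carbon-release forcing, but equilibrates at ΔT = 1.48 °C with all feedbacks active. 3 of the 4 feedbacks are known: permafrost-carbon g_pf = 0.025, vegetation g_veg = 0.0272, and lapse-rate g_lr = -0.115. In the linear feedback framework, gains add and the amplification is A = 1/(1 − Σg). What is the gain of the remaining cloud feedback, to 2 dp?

Amplification A = ΔT/ΔT₀ = 1.48/1.2 = 1.233.
Total gain g = 1 − 1/A = 1 − 1/1.233 = 0.189.
Known gains sum to 0.025 + 0.0272 − 0.115 = -0.0628.
g_cld = 0.189 + 0.0628 = 0.25.

0.25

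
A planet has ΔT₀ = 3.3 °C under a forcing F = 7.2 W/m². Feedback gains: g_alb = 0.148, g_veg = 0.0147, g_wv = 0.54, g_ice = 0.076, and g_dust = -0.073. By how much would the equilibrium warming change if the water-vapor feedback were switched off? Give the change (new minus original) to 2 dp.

Original: g = 0.7057, ΔT = 3.3/(1−0.7057) = 11.2130 °C.
Without water-vapor: g' = 0.1657, ΔT' = 3.3/(1−0.1657) = 3.9554 °C.
Change = 3.9554 − 11.2130 = -7.26 °C.

-7.26 °C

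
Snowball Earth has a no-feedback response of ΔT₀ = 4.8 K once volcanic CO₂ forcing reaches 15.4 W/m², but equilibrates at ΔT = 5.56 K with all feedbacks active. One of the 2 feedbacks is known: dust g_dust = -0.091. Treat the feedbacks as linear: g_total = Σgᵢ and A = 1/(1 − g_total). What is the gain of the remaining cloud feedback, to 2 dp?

0.23

Amplification A = ΔT/ΔT₀ = 5.56/4.8 = 1.158.
Total gain g = 1 − 1/A = 1 − 1/1.158 = 0.1364.
The known gain is -0.091.
g_cld = 0.1364 + 0.091 = 0.23.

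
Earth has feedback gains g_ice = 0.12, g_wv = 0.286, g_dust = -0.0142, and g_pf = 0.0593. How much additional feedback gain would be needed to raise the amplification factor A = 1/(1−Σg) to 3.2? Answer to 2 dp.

Current total gain = 0.4511.
Target gain for A = 3.2: g* = 1 − 1/3.2 = 0.6875.
Additional gain needed = 0.6875 − 0.4511 = 0.24.

0.24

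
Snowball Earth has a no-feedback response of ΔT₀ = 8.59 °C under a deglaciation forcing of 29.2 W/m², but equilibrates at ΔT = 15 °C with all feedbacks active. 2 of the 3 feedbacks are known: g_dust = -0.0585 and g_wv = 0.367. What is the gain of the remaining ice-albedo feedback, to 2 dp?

0.12

Amplification A = ΔT/ΔT₀ = 15/8.59 = 1.746.
Total gain g = 1 − 1/A = 1 − 1/1.746 = 0.4273.
Known gains sum to -0.0585 + 0.367 = 0.3085.
g_ice = 0.4273 − 0.3085 = 0.12.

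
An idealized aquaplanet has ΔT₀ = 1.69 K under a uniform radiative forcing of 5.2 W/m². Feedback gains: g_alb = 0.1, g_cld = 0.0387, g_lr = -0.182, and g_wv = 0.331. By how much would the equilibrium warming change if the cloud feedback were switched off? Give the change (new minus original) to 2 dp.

Original: g = 0.2877, ΔT = 1.69/(1−0.2877) = 2.3726 K.
Without cloud: g' = 0.249, ΔT' = 1.69/(1−0.249) = 2.2503 K.
Change = 2.2503 − 2.3726 = -0.12 K.

-0.12 K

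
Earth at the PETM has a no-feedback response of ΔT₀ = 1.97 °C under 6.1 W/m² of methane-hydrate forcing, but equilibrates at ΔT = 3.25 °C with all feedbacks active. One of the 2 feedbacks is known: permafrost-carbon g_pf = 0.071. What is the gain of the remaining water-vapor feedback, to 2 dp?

0.32

Amplification A = ΔT/ΔT₀ = 3.25/1.97 = 1.65.
Total gain g = 1 − 1/A = 1 − 1/1.65 = 0.3939.
The known gain is 0.071.
g_wv = 0.3939 − 0.071 = 0.32.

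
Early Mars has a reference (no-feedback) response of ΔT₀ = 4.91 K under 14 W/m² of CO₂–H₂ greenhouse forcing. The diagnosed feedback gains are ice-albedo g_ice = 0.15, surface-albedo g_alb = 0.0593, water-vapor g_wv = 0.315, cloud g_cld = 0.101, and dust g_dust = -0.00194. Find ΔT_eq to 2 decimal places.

Total gain g = 0.15 + 0.0593 + 0.315 + 0.101 − 0.00194 = 0.62336.
Amplification A = 1/(1 − 0.62336) = 2.655.
ΔT = 4.91 × 2.655 = 13.04 K.

13.04 K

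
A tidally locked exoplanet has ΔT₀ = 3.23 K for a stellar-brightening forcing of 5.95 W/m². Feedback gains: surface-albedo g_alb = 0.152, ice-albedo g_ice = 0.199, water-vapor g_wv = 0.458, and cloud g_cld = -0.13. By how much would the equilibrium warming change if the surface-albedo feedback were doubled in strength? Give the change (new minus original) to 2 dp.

Original: g = 0.679, ΔT = 3.23/(1−0.679) = 10.0623 K.
With doubled surface-albedo: g' = 0.831, ΔT' = 3.23/(1−0.831) = 19.1124 K.
Change = 19.1124 − 10.0623 = 9.05 K.

9.05 K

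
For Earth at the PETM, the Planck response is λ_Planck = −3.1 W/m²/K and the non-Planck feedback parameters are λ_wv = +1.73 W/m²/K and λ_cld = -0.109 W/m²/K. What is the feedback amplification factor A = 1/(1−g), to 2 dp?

Convert to gains: g_wv = 1.73/3.1 = 0.5581; g_cld = -0.109/3.1 = -0.03516.
Total gain g = 0.52294.
A = 1/(1 − 0.52294) = 2.10.

2.10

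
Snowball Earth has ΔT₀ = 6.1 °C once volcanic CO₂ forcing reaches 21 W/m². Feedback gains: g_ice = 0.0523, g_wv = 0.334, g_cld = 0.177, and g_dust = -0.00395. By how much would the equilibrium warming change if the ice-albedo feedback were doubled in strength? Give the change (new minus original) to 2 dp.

Original: g = 0.55935, ΔT = 6.1/(1−0.55935) = 13.8432 °C.
With doubled ice-albedo: g' = 0.61165, ΔT' = 6.1/(1−0.61165) = 15.7075 °C.
Change = 15.7075 − 13.8432 = 1.86 °C.

1.86 °C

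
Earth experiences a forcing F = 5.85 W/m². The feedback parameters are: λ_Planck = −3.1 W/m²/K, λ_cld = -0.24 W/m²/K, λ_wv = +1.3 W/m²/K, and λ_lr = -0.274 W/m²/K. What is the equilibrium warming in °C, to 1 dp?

Net feedback parameter λ = (−3.1) + (-0.24) + (+1.3) + (-0.274) = -2.314 W/m²/K.
ΔT = −F/λ = −5.85/(-2.314) = 2.5 °C.

2.5 °C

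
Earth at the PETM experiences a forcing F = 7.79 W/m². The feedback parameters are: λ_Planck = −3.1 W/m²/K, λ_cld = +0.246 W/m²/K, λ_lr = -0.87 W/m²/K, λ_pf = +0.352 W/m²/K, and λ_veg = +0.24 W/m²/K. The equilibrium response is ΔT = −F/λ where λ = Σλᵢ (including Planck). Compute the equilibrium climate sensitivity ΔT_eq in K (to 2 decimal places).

Net feedback parameter λ = (−3.1) + (+0.246) + (-0.87) + (+0.352) + (+0.24) = -3.132 W/m²/K.
ΔT = −F/λ = −7.79/(-3.132) = 2.49 K.

2.49 K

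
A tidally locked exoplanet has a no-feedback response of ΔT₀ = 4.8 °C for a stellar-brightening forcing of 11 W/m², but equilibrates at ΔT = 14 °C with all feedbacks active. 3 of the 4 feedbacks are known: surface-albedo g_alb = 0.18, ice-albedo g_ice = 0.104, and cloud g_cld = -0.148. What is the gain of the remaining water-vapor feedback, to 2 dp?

0.52

Amplification A = ΔT/ΔT₀ = 14/4.8 = 2.917.
Total gain g = 1 − 1/A = 1 − 1/2.917 = 0.6572.
Known gains sum to 0.18 + 0.104 − 0.148 = 0.136.
g_wv = 0.6572 − 0.136 = 0.52.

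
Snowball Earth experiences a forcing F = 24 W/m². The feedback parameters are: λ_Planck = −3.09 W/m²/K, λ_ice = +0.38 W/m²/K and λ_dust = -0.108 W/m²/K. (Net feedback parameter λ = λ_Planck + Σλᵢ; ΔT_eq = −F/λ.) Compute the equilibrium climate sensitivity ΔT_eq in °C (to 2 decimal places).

8.52 °C

Net feedback parameter λ = (−3.09) + (+0.38) + (-0.108) = -2.818 W/m²/K.
ΔT = −F/λ = −24/(-2.818) = 8.52 °C.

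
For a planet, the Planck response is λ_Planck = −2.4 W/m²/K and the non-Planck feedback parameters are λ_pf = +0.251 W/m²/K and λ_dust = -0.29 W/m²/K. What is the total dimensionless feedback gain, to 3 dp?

-0.016

Convert to gains: g_pf = 0.251/2.4 = 0.1046; g_dust = -0.29/2.4 = -0.1208.
Total gain g = -0.0162.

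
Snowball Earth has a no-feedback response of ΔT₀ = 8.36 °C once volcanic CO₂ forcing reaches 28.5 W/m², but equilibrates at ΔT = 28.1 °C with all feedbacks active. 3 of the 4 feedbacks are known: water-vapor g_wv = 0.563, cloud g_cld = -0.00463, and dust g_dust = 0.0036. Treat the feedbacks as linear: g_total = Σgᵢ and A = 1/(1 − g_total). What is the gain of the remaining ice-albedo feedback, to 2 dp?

Amplification A = ΔT/ΔT₀ = 28.1/8.36 = 3.361.
Total gain g = 1 − 1/A = 1 − 1/3.361 = 0.7025.
Known gains sum to 0.563 − 0.00463 + 0.0036 = 0.56197.
g_ice = 0.7025 − 0.56197 = 0.14.

0.14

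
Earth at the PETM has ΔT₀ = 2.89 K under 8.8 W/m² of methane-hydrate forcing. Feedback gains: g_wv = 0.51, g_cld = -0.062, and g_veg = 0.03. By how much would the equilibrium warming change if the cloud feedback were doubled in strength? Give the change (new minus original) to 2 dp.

Original: g = 0.478, ΔT = 2.89/(1−0.478) = 5.5364 K.
With doubled cloud: g' = 0.416, ΔT' = 2.89/(1−0.416) = 4.9486 K.
Change = 4.9486 − 5.5364 = -0.59 K.

-0.59 K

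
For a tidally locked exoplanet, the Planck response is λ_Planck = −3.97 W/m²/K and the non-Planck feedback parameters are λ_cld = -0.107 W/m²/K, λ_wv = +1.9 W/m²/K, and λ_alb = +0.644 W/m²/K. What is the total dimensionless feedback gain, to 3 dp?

0.614

Convert to gains: g_cld = -0.107/3.97 = -0.02695; g_wv = 1.9/3.97 = 0.4786; g_alb = 0.644/3.97 = 0.1622.
Total gain g = 0.61385.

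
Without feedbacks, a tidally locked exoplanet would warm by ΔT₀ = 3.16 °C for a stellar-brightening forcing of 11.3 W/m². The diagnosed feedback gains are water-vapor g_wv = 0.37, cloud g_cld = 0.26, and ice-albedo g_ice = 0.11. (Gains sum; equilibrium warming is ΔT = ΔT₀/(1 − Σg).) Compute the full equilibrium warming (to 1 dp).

12.2 °C

Total gain g = 0.37 + 0.26 + 0.11 = 0.74.
Amplification A = 1/(1 − 0.74) = 3.846.
ΔT = 3.16 × 3.846 = 12.2 °C.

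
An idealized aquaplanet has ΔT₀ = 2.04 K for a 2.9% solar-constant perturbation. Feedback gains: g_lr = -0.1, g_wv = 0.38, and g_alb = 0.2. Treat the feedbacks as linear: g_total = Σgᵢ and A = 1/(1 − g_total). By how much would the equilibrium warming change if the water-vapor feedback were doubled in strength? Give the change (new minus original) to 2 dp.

Original: g = 0.48, ΔT = 2.04/(1−0.48) = 3.9231 K.
With doubled water-vapor: g' = 0.86, ΔT' = 2.04/(1−0.86) = 14.5714 K.
Change = 14.5714 − 3.9231 = 10.65 K.

10.65 K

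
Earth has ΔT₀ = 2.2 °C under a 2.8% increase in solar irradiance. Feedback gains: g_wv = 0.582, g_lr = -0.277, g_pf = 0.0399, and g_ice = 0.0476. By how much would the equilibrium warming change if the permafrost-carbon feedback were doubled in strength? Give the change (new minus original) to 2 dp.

Original: g = 0.3925, ΔT = 2.2/(1−0.3925) = 3.6214 °C.
With doubled permafrost-carbon: g' = 0.4324, ΔT' = 2.2/(1−0.4324) = 3.8760 °C.
Change = 3.8760 − 3.6214 = 0.25 °C.

0.25 °C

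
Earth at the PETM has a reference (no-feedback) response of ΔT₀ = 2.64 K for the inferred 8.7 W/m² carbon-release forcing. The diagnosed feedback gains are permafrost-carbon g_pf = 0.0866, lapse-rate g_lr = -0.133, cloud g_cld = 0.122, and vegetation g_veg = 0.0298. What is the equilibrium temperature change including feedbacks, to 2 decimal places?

2.95 K

Total gain g = 0.0866 − 0.133 + 0.122 + 0.0298 = 0.1054.
Amplification A = 1/(1 − 0.1054) = 1.118.
ΔT = 2.64 × 1.118 = 2.95 K.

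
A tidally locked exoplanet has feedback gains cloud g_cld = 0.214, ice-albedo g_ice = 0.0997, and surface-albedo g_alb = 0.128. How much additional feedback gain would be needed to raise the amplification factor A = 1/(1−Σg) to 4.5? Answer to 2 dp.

Current total gain = 0.4417.
Target gain for A = 4.5: g* = 1 − 1/4.5 = 0.7778.
Additional gain needed = 0.7778 − 0.4417 = 0.34.

0.34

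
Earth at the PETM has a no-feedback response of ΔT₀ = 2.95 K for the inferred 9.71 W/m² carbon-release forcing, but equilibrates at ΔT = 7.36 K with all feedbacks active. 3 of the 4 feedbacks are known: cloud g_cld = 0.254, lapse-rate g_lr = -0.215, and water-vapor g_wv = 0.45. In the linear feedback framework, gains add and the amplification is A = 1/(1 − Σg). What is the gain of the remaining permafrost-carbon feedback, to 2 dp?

0.11

Amplification A = ΔT/ΔT₀ = 7.36/2.95 = 2.495.
Total gain g = 1 − 1/A = 1 − 1/2.495 = 0.5992.
Known gains sum to 0.254 − 0.215 + 0.45 = 0.489.
g_pf = 0.5992 − 0.489 = 0.11.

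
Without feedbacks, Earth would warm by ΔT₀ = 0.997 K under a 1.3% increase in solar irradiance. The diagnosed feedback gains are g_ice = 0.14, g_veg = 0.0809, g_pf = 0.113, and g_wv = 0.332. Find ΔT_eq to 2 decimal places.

2.98 K

Total gain g = 0.14 + 0.0809 + 0.113 + 0.332 = 0.6659.
Amplification A = 1/(1 − 0.6659) = 2.993.
ΔT = 0.997 × 2.993 = 2.98 K.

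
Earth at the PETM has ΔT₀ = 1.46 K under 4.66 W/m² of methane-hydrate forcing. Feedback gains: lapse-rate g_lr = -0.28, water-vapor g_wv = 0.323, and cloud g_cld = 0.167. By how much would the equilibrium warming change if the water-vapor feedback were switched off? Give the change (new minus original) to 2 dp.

Original: g = 0.21, ΔT = 1.46/(1−0.21) = 1.8481 K.
Without water-vapor: g' = -0.113, ΔT' = 1.46/(1+0.113) = 1.3118 K.
Change = 1.3118 − 1.8481 = -0.54 K.

-0.54 K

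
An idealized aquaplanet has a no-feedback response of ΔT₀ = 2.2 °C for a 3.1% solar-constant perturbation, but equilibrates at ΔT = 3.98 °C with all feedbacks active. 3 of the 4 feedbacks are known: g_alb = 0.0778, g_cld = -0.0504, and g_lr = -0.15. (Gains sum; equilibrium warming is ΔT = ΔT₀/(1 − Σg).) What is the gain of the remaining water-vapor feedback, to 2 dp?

Amplification A = ΔT/ΔT₀ = 3.98/2.2 = 1.809.
Total gain g = 1 − 1/A = 1 − 1/1.809 = 0.4472.
Known gains sum to 0.0778 − 0.0504 − 0.15 = -0.1226.
g_wv = 0.4472 + 0.1226 = 0.57.

0.57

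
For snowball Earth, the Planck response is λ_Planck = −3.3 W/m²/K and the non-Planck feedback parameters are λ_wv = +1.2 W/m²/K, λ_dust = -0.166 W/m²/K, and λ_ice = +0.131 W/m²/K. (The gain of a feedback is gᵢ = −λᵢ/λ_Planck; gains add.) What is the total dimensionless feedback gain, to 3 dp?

0.353

Convert to gains: g_wv = 1.2/3.3 = 0.3636; g_dust = -0.166/3.3 = -0.0503; g_ice = 0.131/3.3 = 0.0397.
Total gain g = 0.353.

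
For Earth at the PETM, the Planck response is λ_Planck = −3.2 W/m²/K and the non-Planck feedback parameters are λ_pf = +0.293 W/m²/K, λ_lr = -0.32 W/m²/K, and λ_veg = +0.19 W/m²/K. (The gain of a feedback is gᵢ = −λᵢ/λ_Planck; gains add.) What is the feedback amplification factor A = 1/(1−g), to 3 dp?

Convert to gains: g_pf = 0.293/3.2 = 0.09156; g_lr = -0.32/3.2 = -0.1; g_veg = 0.19/3.2 = 0.05937.
Total gain g = 0.05093.
A = 1/(1 − 0.05093) = 1.054.

1.054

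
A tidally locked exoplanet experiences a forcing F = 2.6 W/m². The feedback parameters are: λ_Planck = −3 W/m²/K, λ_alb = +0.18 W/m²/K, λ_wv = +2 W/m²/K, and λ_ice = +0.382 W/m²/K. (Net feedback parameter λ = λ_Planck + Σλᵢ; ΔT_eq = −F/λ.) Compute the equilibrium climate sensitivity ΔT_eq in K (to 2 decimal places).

Net feedback parameter λ = (−3) + (+0.18) + (+2) + (+0.382) = -0.438 W/m²/K.
ΔT = −F/λ = −2.6/(-0.438) = 5.94 K.

5.94 K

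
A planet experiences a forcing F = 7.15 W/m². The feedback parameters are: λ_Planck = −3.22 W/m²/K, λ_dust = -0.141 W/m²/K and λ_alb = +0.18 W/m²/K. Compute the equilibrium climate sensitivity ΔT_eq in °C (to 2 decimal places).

Net feedback parameter λ = (−3.22) + (-0.141) + (+0.18) = -3.181 W/m²/K.
ΔT = −F/λ = −7.15/(-3.181) = 2.25 °C.

2.25 °C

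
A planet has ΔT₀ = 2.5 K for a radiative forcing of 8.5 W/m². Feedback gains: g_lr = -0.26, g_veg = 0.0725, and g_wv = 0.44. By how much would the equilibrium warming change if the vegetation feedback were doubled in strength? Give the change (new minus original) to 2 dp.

Original: g = 0.2525, ΔT = 2.5/(1−0.2525) = 3.3445 K.
With doubled vegetation: g' = 0.325, ΔT' = 2.5/(1−0.325) = 3.7037 K.
Change = 3.7037 − 3.3445 = 0.36 K.

0.36 K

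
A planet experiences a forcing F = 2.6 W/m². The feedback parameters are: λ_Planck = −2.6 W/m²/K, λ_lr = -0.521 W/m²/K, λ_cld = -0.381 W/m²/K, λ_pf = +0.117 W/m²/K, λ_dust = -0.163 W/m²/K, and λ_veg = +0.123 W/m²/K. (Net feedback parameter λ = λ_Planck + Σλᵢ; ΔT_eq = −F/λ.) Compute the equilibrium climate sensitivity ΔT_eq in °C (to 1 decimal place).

Net feedback parameter λ = (−2.6) + (-0.521) + (-0.381) + (+0.117) + (-0.163) + (+0.123) = -3.425 W/m²/K.
ΔT = −F/λ = −2.6/(-3.425) = 0.8 °C.

0.8 °C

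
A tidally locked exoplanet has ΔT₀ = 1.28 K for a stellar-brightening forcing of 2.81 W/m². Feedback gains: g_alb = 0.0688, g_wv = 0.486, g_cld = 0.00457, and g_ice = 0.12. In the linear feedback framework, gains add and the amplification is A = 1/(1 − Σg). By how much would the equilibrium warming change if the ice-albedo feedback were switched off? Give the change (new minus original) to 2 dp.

-1.09 K

Original: g = 0.67937, ΔT = 1.28/(1−0.67937) = 3.9921 K.
Without ice-albedo: g' = 0.55937, ΔT' = 1.28/(1−0.55937) = 2.9049 K.
Change = 2.9049 − 3.9921 = -1.09 K.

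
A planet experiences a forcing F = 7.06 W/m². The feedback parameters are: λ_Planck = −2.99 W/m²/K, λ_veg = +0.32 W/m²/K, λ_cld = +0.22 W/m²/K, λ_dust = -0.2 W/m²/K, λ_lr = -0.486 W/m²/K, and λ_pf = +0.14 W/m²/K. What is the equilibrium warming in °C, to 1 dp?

Net feedback parameter λ = (−2.99) + (+0.32) + (+0.22) + (-0.2) + (-0.486) + (+0.14) = -2.996 W/m²/K.
ΔT = −F/λ = −7.06/(-2.996) = 2.4 °C.

2.4 °C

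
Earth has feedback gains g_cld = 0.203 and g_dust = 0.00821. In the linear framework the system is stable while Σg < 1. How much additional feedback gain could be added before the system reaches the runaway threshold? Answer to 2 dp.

Current total gain = 0.203 + 0.00821 = 0.21121.
Margin to runaway = 1 − 0.21121 = 0.79.

0.79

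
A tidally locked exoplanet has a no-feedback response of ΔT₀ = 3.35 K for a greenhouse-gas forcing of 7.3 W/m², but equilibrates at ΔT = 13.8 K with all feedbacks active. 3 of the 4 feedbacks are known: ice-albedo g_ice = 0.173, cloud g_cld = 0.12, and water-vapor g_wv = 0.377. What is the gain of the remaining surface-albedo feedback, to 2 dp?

0.09

Amplification A = ΔT/ΔT₀ = 13.8/3.35 = 4.119.
Total gain g = 1 − 1/A = 1 − 1/4.119 = 0.7572.
Known gains sum to 0.173 + 0.12 + 0.377 = 0.67.
g_alb = 0.7572 − 0.67 = 0.09.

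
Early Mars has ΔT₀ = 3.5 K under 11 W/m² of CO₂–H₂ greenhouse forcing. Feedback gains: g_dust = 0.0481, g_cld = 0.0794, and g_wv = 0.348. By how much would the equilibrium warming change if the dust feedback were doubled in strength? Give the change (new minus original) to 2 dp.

0.67 K

Original: g = 0.4755, ΔT = 3.5/(1−0.4755) = 6.6730 K.
With doubled dust: g' = 0.5236, ΔT' = 3.5/(1−0.5236) = 7.3468 K.
Change = 7.3468 − 6.6730 = 0.67 K.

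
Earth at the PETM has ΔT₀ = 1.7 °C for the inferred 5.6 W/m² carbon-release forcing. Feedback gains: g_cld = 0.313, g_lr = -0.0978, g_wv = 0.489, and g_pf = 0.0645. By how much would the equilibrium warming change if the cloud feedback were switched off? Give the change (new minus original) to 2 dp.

-4.23 °C

Original: g = 0.7687, ΔT = 1.7/(1−0.7687) = 7.3498 °C.
Without cloud: g' = 0.4557, ΔT' = 1.7/(1−0.4557) = 3.1233 °C.
Change = 3.1233 − 7.3498 = -4.23 °C.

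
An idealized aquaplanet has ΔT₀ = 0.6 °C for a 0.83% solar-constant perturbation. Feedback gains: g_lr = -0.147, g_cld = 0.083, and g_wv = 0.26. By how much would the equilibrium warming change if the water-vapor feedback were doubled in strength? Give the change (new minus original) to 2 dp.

Original: g = 0.196, ΔT = 0.6/(1−0.196) = 0.7463 °C.
With doubled water-vapor: g' = 0.456, ΔT' = 0.6/(1−0.456) = 1.1029 °C.
Change = 1.1029 − 0.7463 = 0.36 °C.

0.36 °C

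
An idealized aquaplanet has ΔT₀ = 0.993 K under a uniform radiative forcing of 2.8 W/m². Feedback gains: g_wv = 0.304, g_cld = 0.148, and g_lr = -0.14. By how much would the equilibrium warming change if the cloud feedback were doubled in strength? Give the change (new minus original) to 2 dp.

Original: g = 0.312, ΔT = 0.993/(1−0.312) = 1.4433 K.
With doubled cloud: g' = 0.46, ΔT' = 0.993/(1−0.46) = 1.8389 K.
Change = 1.8389 − 1.4433 = 0.40 K.

0.40 K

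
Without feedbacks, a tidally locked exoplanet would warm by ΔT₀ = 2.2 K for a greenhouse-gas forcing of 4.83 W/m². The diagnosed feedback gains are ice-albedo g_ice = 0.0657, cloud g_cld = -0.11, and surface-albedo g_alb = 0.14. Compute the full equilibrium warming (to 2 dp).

Total gain g = 0.0657 − 0.11 + 0.14 = 0.0957.
Amplification A = 1/(1 − 0.0957) = 1.106.
ΔT = 2.2 × 1.106 = 2.43 K.

2.43 K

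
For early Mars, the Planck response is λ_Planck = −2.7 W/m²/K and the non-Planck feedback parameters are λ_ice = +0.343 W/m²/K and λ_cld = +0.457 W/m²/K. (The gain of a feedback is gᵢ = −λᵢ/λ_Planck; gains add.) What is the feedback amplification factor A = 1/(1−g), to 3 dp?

1.421

Convert to gains: g_ice = 0.343/2.7 = 0.127; g_cld = 0.457/2.7 = 0.1693.
Total gain g = 0.2963.
A = 1/(1 − 0.2963) = 1.421.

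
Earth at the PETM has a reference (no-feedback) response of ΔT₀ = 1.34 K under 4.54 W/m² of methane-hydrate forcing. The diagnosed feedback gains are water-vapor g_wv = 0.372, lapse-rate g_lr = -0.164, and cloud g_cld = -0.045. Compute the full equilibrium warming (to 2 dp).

Total gain g = 0.372 − 0.164 − 0.045 = 0.163.
Amplification A = 1/(1 − 0.163) = 1.195.
ΔT = 1.34 × 1.195 = 1.60 K.

1.60 K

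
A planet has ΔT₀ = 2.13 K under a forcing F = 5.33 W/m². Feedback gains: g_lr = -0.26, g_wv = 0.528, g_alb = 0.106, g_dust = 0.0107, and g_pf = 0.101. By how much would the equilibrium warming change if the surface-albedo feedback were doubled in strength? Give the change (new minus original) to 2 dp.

1.08 K

Original: g = 0.4857, ΔT = 2.13/(1−0.4857) = 4.1416 K.
With doubled surface-albedo: g' = 0.5917, ΔT' = 2.13/(1−0.5917) = 5.2168 K.
Change = 5.2168 − 4.1416 = 1.08 K.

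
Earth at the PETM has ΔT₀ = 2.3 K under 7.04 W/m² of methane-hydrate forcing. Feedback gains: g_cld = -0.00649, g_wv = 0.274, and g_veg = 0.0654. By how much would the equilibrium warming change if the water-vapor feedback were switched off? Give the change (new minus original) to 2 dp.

-1.00 K

Original: g = 0.33291, ΔT = 2.3/(1−0.33291) = 3.4478 K.
Without water-vapor: g' = 0.05891, ΔT' = 2.3/(1−0.05891) = 2.4440 K.
Change = 2.4440 − 3.4478 = -1.00 K.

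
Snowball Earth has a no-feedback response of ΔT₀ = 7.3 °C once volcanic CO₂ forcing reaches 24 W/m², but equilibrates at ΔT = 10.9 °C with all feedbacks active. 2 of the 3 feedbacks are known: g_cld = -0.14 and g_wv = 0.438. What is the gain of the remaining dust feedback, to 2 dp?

Amplification A = ΔT/ΔT₀ = 10.9/7.3 = 1.493.
Total gain g = 1 − 1/A = 1 − 1/1.493 = 0.3302.
Known gains sum to -0.14 + 0.438 = 0.298.
g_dust = 0.3302 − 0.298 = 0.03.

0.03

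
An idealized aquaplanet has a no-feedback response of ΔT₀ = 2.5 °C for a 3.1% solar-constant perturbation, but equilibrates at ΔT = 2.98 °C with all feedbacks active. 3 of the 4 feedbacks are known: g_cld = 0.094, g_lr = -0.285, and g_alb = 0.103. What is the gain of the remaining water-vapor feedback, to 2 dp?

Amplification A = ΔT/ΔT₀ = 2.98/2.5 = 1.192.
Total gain g = 1 − 1/A = 1 − 1/1.192 = 0.1611.
Known gains sum to 0.094 − 0.285 + 0.103 = -0.088.
g_wv = 0.1611 + 0.088 = 0.25.

0.25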